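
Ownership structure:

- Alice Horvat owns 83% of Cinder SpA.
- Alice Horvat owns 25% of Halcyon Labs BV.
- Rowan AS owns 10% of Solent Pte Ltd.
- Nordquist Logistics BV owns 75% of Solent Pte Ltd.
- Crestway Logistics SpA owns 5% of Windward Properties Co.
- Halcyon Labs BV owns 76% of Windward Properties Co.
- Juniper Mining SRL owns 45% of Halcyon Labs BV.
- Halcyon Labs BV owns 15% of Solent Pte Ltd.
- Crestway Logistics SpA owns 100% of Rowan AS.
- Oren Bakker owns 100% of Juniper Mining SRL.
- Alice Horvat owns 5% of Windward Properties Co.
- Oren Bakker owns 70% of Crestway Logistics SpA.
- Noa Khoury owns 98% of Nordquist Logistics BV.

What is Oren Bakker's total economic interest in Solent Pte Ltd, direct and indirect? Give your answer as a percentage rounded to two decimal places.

Oren reaches Solent along 2 paths.
Via Crestway → Rowan: 70% × 100% × 10% = 7%.
Via Juniper → Halcyon: 100% × 45% × 15% = 6.75%.
Total: 7% + 6.75% = 13.75%.

13.75%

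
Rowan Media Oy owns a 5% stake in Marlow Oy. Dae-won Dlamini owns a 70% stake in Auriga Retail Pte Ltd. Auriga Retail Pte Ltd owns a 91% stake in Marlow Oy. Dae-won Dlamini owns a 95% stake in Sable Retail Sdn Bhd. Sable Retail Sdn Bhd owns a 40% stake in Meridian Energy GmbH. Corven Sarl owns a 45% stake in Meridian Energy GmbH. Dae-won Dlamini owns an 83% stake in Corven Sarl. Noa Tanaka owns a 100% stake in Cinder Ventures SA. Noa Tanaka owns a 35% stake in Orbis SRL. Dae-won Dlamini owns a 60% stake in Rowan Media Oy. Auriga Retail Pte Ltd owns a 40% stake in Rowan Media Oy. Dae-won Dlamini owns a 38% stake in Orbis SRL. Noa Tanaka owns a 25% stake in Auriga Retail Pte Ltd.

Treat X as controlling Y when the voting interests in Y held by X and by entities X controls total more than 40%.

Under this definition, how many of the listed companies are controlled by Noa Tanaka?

Noa holds 100% of Cinder, so Noa controls Cinder.
No other company's threshold is met.
Noa controls 1 company.

1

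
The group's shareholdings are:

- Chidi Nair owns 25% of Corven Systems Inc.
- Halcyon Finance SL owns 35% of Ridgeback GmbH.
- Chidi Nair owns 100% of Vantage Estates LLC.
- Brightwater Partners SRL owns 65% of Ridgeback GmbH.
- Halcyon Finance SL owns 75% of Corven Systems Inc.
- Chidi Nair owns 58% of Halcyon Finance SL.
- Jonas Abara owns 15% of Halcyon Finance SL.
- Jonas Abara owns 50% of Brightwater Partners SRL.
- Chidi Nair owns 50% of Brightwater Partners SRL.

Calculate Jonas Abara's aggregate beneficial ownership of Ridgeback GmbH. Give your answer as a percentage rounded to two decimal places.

Jonas reaches Ridgeback along 2 paths.
Via Brightwater: 50% × 65% = 32.5%.
Via Halcyon: 15% × 35% = 5.25%.
Total: 32.5% + 5.25% = 37.75%.

37.75%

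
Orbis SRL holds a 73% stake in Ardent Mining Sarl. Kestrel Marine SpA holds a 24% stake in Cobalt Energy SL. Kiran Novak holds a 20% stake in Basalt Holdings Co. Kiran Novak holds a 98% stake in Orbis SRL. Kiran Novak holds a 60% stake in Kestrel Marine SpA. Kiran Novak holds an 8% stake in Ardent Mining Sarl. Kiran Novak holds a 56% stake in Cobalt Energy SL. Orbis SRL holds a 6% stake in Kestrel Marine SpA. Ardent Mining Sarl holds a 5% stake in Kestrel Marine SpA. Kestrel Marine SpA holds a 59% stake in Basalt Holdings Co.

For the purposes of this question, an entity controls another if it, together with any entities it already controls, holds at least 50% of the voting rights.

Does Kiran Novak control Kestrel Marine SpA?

Kiran holds 98% of Orbis, so Kiran controls Orbis.
Orbis and Kiran together hold 73% + 8% = 81% of Ardent, so Kiran controls Ardent.
Ardent and Kiran and Orbis together hold 5% + 60% + 6% = 71% of Kestrel, so Kiran controls Kestrel.

Yes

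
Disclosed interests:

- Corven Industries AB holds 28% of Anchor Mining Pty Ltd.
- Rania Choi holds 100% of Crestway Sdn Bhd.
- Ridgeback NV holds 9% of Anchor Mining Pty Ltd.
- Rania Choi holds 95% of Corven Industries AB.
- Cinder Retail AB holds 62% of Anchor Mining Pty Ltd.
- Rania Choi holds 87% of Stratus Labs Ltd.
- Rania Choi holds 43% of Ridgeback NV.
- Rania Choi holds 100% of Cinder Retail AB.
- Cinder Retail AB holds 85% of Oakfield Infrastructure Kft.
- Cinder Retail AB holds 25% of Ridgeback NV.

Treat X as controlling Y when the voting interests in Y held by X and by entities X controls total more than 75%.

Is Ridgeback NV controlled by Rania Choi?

Rania holds 95% of Corven, so Rania controls Corven.
Rania holds 100% of Cinder, so Rania controls Cinder.
Rania holds 100% of Crestway, so Rania controls Crestway.
Rania holds 87% of Stratus, so Rania controls Stratus.
Cinder and Corven together hold 62% + 28% = 90% of Anchor, so Rania controls Anchor.
Cinder holds 85% of Oakfield, so Rania controls Oakfield.
In Ridgeback, Rania's side holds only 25% + 43% = 68%, not > 75%.
So Rania does not control Ridgeback.

No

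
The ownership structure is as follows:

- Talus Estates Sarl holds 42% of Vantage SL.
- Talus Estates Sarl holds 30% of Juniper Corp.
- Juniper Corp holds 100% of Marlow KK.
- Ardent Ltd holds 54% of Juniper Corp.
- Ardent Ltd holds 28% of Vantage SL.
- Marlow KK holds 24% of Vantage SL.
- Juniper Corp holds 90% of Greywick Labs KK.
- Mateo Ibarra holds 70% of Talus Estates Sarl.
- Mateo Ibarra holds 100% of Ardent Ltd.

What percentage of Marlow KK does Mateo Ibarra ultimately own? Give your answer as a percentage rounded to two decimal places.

75.00%

Mateo reaches Marlow along 2 paths.
Via Talus → Juniper: 70% × 30% × 100% = 21%.
Via Ardent → Juniper: 100% × 54% × 100% = 54%.
Total: 21% + 54% = 75%.
Rounded: 75.00%.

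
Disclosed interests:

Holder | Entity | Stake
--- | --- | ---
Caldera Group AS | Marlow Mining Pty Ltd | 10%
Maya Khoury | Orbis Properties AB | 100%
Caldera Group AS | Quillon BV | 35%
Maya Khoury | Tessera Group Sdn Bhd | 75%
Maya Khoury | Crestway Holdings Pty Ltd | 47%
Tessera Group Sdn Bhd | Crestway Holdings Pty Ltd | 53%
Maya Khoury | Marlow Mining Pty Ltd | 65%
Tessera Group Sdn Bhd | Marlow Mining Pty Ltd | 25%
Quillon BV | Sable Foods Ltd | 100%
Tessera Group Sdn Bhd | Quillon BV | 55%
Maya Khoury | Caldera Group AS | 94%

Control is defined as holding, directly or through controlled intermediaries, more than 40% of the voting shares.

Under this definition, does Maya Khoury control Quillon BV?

Maya holds 75% of Tessera, so Maya controls Tessera.
Maya holds 94% of Caldera, so Maya controls Caldera.
Tessera and Caldera together hold 55% + 35% = 90% of Quillon, so Maya controls Quillon.

Yes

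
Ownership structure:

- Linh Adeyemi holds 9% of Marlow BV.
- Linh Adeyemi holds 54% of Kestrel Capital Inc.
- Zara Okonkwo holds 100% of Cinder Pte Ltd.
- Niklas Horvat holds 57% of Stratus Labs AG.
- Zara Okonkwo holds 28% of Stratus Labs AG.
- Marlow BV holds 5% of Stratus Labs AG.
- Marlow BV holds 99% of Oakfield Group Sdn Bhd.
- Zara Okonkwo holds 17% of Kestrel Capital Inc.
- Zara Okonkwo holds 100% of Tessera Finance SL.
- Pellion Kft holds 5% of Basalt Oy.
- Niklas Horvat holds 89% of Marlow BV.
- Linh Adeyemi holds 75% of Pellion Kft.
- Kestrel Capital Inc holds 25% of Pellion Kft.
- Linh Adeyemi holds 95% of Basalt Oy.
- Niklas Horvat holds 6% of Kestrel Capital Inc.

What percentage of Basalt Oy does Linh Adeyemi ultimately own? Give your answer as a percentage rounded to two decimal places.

Linh reaches Basalt along 3 paths.
Via Kestrel → Pellion: 54% × 25% × 5% = 0.675%.
Via Pellion: 75% × 5% = 3.75%.
Direct stake: 95% = 95%.
Total: 0.675% + 3.75% + 95% = 99.425%.
Rounded: 99.43%.

99.43%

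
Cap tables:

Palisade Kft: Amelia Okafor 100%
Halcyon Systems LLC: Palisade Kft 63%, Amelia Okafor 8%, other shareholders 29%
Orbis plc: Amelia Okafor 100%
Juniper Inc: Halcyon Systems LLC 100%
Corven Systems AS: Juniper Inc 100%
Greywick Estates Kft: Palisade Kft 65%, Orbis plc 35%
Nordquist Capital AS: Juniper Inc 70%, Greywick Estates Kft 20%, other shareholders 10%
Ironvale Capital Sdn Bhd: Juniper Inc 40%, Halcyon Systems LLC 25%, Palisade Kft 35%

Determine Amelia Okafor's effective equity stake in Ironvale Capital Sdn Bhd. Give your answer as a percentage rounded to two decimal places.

Amelia reaches Ironvale along 5 paths.
Via Palisade → Halcyon → Juniper: 100% × 63% × 100% × 40% = 25.2%.
Via Halcyon → Juniper: 8% × 100% × 40% = 3.2%.
Via Palisade → Halcyon: 100% × 63% × 25% = 15.75%.
Via Halcyon: 8% × 25% = 2%.
Via Palisade: 100% × 35% = 35%.
Total: 25.2% + 3.2% + 15.75% + 2% + 35% = 81.15%.

81.15%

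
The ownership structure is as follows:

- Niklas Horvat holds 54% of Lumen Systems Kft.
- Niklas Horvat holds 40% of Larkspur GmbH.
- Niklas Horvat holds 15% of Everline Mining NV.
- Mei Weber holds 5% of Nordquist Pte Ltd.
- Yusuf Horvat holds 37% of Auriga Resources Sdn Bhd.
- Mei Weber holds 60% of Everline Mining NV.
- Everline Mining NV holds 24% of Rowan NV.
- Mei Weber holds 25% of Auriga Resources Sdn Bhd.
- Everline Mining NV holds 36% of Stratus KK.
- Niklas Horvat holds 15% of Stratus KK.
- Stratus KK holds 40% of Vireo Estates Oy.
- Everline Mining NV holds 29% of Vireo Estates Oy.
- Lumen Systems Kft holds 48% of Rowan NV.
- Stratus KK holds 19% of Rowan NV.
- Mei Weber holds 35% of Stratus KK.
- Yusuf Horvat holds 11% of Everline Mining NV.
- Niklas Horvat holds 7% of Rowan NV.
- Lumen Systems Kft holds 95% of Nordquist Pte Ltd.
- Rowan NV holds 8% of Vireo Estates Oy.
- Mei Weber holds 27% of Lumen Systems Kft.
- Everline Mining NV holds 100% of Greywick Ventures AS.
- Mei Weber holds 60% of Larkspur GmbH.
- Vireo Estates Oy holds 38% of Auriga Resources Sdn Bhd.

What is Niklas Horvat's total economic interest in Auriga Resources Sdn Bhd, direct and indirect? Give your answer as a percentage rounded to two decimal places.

5.98%

Niklas reaches Auriga along 8 paths.
Via Everline → Vireo: 15% × 29% × 38% = 1.653%.
Via Lumen → Rowan → Vireo: 54% × 48% × 8% × 38% = 0.787968%.
Via Everline → Rowan → Vireo: 15% × 24% × 8% × 38% = 0.10944%.
Via Stratus → Rowan → Vireo: 15% × 19% × 8% × 38% = 0.08664%.
Via Everline → Stratus → Rowan → Vireo: 15% × 36% × 19% × 8% × 38% = 0.0311904%.
Via Rowan → Vireo: 7% × 8% × 38% = 0.2128%.
Via Stratus → Vireo: 15% × 40% × 38% = 2.28%.
Via Everline → Stratus → Vireo: 15% × 36% × 40% × 38% = 0.8208%.
Total: 1.653% + 0.787968% + 0.10944% + 0.08664% + 0.0311904% + 0.2128% + 2.28% + 0.8208% = 5.9818384%.
Rounded: 5.98%.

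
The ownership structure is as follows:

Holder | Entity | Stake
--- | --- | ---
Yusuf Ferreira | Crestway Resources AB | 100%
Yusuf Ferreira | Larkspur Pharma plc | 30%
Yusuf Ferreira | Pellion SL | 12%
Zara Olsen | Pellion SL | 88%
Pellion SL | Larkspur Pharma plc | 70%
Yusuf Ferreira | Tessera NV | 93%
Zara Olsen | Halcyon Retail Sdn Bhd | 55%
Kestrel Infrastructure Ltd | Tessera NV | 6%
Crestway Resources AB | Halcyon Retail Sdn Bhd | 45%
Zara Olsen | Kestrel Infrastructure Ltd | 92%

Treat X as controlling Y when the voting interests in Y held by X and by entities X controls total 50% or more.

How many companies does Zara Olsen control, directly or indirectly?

Zara holds 88% of Pellion, so Zara controls Pellion.
Zara holds 92% of Kestrel, so Zara controls Kestrel.
Pellion holds 70% of Larkspur, so Zara controls Larkspur.
Zara holds 55% of Halcyon, so Zara controls Halcyon.
No other company's threshold is met.
Zara controls 4 companies.

4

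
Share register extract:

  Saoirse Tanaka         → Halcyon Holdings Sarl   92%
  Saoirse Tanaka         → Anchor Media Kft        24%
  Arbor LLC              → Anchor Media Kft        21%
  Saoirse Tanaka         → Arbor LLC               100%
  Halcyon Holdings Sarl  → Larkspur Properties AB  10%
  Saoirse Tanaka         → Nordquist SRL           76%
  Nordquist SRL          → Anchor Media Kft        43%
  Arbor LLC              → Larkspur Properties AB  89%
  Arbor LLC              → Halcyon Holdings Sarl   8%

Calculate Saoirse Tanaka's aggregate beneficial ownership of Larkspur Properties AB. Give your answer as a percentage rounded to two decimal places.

Saoirse reaches Larkspur along 3 paths.
Via Arbor: 100% × 89% = 89%.
Via Arbor → Halcyon: 100% × 8% × 10% = 0.8%.
Via Halcyon: 92% × 10% = 9.2%.
Total: 89% + 0.8% + 9.2% = 99%.
Rounded: 99.00%.

99.00%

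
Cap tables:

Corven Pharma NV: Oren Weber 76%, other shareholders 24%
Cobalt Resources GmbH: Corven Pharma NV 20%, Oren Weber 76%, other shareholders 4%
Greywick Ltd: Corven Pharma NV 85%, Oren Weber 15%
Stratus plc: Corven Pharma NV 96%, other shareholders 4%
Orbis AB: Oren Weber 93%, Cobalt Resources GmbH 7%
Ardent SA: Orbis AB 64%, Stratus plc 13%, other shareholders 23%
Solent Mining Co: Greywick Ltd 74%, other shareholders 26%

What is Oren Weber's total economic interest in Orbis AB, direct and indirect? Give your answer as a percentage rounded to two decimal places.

99.38%

Oren reaches Orbis along 3 paths.
Direct stake: 93% = 93%.
Via Corven → Cobalt: 76% × 20% × 7% = 1.064%.
Via Cobalt: 76% × 7% = 5.32%.
Total: 93% + 1.064% + 5.32% = 99.384%.
Rounded: 99.38%.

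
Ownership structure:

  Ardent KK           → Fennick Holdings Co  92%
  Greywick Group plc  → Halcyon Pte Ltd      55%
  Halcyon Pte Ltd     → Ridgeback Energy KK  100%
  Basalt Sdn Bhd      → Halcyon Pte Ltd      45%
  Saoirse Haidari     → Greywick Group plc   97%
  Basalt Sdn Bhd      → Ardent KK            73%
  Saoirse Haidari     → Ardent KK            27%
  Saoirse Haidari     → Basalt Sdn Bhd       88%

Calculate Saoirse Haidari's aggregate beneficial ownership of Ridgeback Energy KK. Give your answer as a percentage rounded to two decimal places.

92.95%

Saoirse reaches Ridgeback along 2 paths.
Via Greywick → Halcyon: 97% × 55% × 100% = 53.35%.
Via Basalt → Halcyon: 88% × 45% × 100% = 39.6%.
Total: 53.35% + 39.6% = 92.95%.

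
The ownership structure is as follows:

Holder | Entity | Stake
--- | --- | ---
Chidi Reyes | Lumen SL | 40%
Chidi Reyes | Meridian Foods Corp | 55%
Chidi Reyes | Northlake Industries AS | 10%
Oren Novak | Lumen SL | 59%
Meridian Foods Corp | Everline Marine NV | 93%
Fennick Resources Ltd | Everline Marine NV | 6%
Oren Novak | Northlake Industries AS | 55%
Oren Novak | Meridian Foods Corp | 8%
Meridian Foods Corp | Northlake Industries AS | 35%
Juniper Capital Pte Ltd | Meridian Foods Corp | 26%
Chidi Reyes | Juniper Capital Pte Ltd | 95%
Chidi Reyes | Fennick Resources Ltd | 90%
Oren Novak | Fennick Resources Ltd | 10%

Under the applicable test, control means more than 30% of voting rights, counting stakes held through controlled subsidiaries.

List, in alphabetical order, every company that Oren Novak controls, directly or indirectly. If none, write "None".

Lumen SL, Northlake Industries AS

Oren holds 59% of Lumen, so Oren controls Lumen.
Oren holds 55% of Northlake, so Oren controls Northlake.
No other company's threshold is met.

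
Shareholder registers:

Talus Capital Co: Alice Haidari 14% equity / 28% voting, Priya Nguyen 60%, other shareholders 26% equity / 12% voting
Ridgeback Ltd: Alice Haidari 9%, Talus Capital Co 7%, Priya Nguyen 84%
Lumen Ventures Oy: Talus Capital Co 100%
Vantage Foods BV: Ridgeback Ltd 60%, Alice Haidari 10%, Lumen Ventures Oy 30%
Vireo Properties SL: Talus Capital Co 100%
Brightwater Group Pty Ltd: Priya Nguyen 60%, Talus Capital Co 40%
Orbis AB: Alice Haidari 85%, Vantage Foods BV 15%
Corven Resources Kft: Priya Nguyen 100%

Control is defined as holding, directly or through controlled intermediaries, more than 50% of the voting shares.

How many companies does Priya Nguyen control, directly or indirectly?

7

Priya holds 60% of Talus, so Priya controls Talus.
Talus and Priya together hold 7% + 84% = 91% of Ridgeback, so Priya controls Ridgeback.
Talus holds 100% of Lumen, so Priya controls Lumen.
Ridgeback and Lumen together hold 60% + 30% = 90% of Vantage, so Priya controls Vantage.
Talus holds 100% of Vireo, so Priya controls Vireo.
Priya and Talus together hold 60% + 40% = 100% of Brightwater, so Priya controls Brightwater.
Priya holds 100% of Corven, so Priya controls Corven.
No other company's threshold is met.
Priya controls 7 companies.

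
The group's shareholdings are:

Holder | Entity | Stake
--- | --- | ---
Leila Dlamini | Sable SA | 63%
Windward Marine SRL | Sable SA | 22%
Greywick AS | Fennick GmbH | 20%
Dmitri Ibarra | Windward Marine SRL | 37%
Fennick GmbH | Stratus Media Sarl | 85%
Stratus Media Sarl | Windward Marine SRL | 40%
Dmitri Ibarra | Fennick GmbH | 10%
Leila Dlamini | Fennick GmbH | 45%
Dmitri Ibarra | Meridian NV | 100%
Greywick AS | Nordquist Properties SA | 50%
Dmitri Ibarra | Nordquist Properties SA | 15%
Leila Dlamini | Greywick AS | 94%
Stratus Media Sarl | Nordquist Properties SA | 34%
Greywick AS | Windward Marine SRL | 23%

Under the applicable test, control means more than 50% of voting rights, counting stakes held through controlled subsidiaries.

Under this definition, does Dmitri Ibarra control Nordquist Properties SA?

Dmitri holds 100% of Meridian, so Dmitri controls Meridian.
In Nordquist, Dmitri's side holds only 15%, not > 50%.
So Dmitri does not control Nordquist.

No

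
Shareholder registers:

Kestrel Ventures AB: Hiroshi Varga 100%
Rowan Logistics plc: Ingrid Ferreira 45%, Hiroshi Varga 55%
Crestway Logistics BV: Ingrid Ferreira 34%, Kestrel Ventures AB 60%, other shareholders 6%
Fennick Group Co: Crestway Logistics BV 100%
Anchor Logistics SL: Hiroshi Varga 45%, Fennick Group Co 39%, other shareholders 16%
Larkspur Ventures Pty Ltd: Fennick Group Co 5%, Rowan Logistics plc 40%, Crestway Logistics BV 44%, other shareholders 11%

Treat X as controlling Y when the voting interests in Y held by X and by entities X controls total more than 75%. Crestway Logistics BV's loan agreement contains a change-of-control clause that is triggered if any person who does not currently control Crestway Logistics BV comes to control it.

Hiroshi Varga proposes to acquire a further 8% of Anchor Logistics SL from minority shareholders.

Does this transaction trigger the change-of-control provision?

The purchase changes only Hiroshi's holdings, so Hiroshi is the only person who could newly come to control Crestway.
Hiroshi holds 100% of Kestrel, so Hiroshi controls Kestrel.
In Crestway, Hiroshi's side holds only 60%, not > 75%.
So before the transaction, Hiroshi does not control Crestway.
After the purchase, Hiroshi's direct stake in Anchor rises to 45% + 8% = 53%.
Hiroshi's side now holds 53% of Anchor, not > 75%, so Hiroshi still does not control Anchor.
After the transaction, Hiroshi's side holds 60% of Crestway, not > 75%, so Hiroshi still does not control Crestway.
No new person acquires control, so the clause is not triggered.

No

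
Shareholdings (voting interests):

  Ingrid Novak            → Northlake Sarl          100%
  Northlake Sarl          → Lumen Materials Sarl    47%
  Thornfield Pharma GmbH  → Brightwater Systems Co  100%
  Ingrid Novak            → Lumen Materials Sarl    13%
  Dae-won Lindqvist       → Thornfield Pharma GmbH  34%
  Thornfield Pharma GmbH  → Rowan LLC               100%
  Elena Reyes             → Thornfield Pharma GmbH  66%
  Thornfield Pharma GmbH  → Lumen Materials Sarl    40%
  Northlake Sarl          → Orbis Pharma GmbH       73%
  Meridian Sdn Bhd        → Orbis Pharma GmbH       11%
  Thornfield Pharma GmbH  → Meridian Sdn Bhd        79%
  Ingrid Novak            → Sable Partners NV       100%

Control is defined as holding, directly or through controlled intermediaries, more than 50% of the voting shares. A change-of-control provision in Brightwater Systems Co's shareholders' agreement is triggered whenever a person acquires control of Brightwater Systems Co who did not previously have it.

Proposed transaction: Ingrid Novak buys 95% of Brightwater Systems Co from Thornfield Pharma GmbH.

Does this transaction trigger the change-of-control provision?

The purchase adds only to Ingrid's holdings (Thornfield's stake shrinks), so Ingrid is the only person who could newly come to control Brightwater.
Ingrid holds 100% of Northlake, so Ingrid controls Northlake.
Ingrid holds 100% of Sable, so Ingrid controls Sable.
Ingrid and Northlake together hold 13% + 47% = 60% of Lumen, so Ingrid controls Lumen.
Northlake holds 73% of Orbis, so Ingrid controls Orbis.
Neither Ingrid nor any entity Ingrid controls holds any voting interest in Brightwater.
So before the transaction, Ingrid does not control Brightwater.
After the purchase, Ingrid holds 95% of Brightwater directly, and Thornfield's stake falls to 5%.
Ingrid holds 95% of Brightwater, so Ingrid controls Brightwater.
Ingrid did not control Brightwater before and does after, so the clause is triggered.

Yes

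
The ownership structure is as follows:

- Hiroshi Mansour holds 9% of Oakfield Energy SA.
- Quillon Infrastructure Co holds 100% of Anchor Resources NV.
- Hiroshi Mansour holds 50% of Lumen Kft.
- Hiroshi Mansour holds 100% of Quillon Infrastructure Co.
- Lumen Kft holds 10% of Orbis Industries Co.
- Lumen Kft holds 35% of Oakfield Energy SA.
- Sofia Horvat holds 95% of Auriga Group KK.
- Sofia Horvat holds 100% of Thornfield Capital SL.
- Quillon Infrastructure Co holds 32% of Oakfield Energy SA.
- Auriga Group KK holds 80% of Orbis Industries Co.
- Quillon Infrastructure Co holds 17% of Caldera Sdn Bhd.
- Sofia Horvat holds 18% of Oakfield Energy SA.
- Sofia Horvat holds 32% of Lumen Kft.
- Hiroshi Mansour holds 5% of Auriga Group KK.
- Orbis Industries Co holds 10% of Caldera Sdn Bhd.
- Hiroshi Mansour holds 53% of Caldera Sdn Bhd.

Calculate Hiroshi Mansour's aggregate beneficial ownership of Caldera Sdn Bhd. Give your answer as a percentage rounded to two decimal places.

Hiroshi reaches Caldera along 4 paths.
Direct stake: 53% = 53%.
Via Quillon: 100% × 17% = 17%.
Via Lumen → Orbis: 50% × 10% × 10% = 0.5%.
Via Auriga → Orbis: 5% × 80% × 10% = 0.4%.
Total: 53% + 17% + 0.5% + 0.4% = 70.9%.
Rounded: 70.90%.

70.90%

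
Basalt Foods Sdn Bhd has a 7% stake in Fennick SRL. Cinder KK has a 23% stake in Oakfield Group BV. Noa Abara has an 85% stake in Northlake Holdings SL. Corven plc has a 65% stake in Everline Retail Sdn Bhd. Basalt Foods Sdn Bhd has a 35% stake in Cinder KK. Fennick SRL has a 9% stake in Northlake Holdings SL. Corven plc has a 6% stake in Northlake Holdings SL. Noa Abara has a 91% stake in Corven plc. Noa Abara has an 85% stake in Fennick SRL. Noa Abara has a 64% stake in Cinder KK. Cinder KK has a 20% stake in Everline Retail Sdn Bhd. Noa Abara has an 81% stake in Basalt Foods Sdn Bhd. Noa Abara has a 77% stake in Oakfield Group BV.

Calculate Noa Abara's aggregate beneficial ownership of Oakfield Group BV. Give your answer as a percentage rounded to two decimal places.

Noa reaches Oakfield along 3 paths.
Direct stake: 77% = 77%.
Via Basalt → Cinder: 81% × 35% × 23% = 6.5205%.
Via Cinder: 64% × 23% = 14.72%.
Total: 77% + 6.5205% + 14.72% = 98.2405%.
Rounded: 98.24%.

98.24%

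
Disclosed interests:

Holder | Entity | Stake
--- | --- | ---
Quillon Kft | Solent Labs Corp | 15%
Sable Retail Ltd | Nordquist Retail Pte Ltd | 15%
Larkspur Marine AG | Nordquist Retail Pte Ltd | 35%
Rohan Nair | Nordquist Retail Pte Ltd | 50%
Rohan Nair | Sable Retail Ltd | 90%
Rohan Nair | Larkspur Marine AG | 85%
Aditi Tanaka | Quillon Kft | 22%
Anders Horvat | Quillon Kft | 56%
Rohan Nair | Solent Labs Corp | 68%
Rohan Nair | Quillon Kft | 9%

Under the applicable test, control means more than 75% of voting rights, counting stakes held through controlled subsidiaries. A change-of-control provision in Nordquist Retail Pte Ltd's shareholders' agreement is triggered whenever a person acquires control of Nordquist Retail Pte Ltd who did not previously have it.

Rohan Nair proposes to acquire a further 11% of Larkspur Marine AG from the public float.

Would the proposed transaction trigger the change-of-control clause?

No

The purchase changes only Rohan's holdings, so Rohan is the only person who could newly come to control Nordquist.
Rohan holds 90% of Sable, so Rohan controls Sable.
Rohan holds 85% of Larkspur, so Rohan controls Larkspur.
Rohan and Larkspur and Sable together hold 50% + 35% + 15% = 100% of Nordquist, so Rohan controls Nordquist.
So Rohan already controls Nordquist before the transaction.
After the purchase, Rohan's direct stake in Larkspur rises to 85% + 11% = 96%.
Rohan controlled Nordquist already, so this is not a new person acquiring control; every other person's position is unchanged or reduced.
No new person acquires control, so the clause is not triggered.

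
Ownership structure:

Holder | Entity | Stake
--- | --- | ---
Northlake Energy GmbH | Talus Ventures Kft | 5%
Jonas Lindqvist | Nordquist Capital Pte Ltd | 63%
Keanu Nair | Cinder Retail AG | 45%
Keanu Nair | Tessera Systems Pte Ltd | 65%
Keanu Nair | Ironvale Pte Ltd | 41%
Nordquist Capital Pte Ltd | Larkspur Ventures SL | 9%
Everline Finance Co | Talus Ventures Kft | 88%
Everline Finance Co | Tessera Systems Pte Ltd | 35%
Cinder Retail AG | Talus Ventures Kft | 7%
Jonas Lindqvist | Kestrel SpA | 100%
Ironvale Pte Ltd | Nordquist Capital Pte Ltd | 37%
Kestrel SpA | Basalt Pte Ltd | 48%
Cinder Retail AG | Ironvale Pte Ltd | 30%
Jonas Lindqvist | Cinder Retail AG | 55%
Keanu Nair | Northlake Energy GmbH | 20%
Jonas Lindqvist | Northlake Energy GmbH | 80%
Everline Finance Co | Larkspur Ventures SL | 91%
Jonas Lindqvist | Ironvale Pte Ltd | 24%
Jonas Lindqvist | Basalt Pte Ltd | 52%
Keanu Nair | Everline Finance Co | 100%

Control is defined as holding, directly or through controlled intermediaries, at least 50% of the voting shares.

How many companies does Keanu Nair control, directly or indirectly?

Keanu holds 100% of Everline, so Keanu controls Everline.
Everline holds 88% of Talus, so Keanu controls Talus.
Everline and Keanu together hold 35% + 65% = 100% of Tessera, so Keanu controls Tessera.
Everline holds 91% of Larkspur, so Keanu controls Larkspur.
No other company's threshold is met.
Keanu controls 4 companies.

4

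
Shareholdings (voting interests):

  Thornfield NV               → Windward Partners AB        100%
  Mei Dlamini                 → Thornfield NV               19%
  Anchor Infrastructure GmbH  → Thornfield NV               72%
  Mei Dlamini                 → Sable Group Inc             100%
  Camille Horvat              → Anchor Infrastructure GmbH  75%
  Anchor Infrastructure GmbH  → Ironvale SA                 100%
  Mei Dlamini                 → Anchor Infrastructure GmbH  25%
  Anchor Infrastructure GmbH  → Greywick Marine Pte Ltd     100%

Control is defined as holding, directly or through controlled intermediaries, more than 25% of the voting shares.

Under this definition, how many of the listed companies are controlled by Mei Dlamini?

1

Mei holds 100% of Sable, so Mei controls Sable.
No other company's threshold is met.
Mei controls 1 company.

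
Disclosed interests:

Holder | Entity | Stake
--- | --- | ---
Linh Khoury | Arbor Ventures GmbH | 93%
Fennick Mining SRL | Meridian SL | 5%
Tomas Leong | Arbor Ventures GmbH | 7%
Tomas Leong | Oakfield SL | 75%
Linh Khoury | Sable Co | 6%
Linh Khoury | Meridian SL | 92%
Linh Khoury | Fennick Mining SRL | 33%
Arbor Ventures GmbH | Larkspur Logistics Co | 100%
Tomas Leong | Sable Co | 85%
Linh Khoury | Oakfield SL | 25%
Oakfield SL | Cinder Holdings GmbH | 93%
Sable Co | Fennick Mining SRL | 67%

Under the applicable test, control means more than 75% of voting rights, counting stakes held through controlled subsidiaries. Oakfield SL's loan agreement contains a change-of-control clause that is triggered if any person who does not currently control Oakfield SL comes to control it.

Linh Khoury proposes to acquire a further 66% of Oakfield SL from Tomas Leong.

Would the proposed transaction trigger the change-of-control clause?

The purchase adds only to Linh's holdings (Tomas's stake shrinks), so Linh is the only person who could newly come to control Oakfield.
Linh holds 93% of Arbor, so Linh controls Arbor.
Linh holds 92% of Meridian, so Linh controls Meridian.
Arbor holds 100% of Larkspur, so Linh controls Larkspur.
In Oakfield, Linh's side holds only 25%, not > 75%.
So before the transaction, Linh does not control Oakfield.
After the purchase, Linh's direct stake in Oakfield rises to 25% + 66% = 91%, and Tomas's stake falls to 9%.
Linh holds 91% of Oakfield, so Linh controls Oakfield.
Linh did not control Oakfield before and does after, so the clause is triggered.

Yes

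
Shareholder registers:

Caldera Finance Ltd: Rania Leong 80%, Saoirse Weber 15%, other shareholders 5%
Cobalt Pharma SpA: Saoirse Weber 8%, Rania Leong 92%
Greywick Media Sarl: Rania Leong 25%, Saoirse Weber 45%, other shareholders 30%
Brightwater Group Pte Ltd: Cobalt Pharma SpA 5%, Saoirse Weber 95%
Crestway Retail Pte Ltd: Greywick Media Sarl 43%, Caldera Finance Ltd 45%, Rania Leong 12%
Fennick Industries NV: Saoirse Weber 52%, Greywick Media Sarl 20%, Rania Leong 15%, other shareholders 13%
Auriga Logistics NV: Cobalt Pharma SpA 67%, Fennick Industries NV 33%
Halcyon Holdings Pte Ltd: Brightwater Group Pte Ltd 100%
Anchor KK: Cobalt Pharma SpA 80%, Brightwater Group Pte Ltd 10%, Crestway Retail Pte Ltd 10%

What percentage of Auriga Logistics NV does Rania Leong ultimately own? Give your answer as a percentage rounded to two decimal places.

68.24%

Rania reaches Auriga along 3 paths.
Via Cobalt: 92% × 67% = 61.64%.
Via Greywick → Fennick: 25% × 20% × 33% = 1.65%.
Via Fennick: 15% × 33% = 4.95%.
Total: 61.64% + 1.65% + 4.95% = 68.24%.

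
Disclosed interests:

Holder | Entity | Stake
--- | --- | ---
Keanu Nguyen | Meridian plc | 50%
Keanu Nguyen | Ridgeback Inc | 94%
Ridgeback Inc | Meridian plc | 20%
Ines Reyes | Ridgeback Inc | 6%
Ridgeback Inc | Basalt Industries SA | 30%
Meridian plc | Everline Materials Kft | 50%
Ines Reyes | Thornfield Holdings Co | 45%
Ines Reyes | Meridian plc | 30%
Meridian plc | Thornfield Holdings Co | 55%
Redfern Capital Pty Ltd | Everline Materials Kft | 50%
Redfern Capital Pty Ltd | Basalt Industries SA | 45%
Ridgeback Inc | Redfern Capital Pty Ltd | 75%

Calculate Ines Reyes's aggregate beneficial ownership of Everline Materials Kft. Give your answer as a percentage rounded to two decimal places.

Ines reaches Everline along 3 paths.
Via Ridgeback → Redfern: 6% × 75% × 50% = 2.25%.
Via Meridian: 30% × 50% = 15%.
Via Ridgeback → Meridian: 6% × 20% × 50% = 0.6%.
Total: 2.25% + 15% + 0.6% = 17.85%.

17.85%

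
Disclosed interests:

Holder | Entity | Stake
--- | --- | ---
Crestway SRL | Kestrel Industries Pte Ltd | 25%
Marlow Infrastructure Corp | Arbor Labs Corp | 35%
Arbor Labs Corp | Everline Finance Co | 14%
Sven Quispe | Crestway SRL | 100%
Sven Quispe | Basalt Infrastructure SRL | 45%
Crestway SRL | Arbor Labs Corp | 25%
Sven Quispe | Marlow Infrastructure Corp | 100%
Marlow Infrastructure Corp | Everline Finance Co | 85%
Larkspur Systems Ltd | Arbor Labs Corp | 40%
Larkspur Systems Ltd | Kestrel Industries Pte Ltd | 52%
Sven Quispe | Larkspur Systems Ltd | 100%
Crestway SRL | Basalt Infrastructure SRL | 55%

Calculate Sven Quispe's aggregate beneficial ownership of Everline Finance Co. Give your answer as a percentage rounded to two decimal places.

99.00%

Sven reaches Everline along 4 paths.
Via Larkspur → Arbor: 100% × 40% × 14% = 5.6%.
Via Crestway → Arbor: 100% × 25% × 14% = 3.5%.
Via Marlow → Arbor: 100% × 35% × 14% = 4.9%.
Via Marlow: 100% × 85% = 85%.
Total: 5.6% + 3.5% + 4.9% + 85% = 99%.
Rounded: 99.00%.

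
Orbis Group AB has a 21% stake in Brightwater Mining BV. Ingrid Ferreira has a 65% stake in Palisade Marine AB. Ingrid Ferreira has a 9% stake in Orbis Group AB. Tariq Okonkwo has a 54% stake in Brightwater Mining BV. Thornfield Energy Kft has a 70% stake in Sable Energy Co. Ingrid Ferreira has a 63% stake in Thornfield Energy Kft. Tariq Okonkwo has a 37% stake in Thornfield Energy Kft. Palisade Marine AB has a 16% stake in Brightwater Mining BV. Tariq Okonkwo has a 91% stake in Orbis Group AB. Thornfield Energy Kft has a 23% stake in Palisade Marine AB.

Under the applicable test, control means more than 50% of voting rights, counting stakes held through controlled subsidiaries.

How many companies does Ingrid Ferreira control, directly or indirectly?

Ingrid holds 63% of Thornfield, so Ingrid controls Thornfield.
Thornfield holds 70% of Sable, so Ingrid controls Sable.
Thornfield and Ingrid together hold 23% + 65% = 88% of Palisade, so Ingrid controls Palisade.
No other company's threshold is met.
Ingrid controls 3 companies.

3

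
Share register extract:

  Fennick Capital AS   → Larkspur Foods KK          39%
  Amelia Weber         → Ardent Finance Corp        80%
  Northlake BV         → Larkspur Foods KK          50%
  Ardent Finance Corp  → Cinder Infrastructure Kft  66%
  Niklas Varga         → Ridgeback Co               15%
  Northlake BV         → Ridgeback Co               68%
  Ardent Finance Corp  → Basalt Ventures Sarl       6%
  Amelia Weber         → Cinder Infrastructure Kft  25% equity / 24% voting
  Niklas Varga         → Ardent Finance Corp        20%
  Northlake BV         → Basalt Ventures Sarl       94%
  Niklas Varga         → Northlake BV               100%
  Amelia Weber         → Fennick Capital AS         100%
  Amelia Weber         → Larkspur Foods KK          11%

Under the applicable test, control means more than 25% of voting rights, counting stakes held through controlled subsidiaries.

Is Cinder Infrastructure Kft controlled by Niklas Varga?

Niklas holds 100% of Northlake, so Niklas controls Northlake.
Niklas and Northlake together hold 15% + 68% = 83% of Ridgeback, so Niklas controls Ridgeback.
Northlake holds 94% of Basalt, so Niklas controls Basalt.
Northlake holds 50% of Larkspur, so Niklas controls Larkspur.
Neither Niklas nor any entity Niklas controls holds any voting interest in Cinder.
So Niklas does not control Cinder.

No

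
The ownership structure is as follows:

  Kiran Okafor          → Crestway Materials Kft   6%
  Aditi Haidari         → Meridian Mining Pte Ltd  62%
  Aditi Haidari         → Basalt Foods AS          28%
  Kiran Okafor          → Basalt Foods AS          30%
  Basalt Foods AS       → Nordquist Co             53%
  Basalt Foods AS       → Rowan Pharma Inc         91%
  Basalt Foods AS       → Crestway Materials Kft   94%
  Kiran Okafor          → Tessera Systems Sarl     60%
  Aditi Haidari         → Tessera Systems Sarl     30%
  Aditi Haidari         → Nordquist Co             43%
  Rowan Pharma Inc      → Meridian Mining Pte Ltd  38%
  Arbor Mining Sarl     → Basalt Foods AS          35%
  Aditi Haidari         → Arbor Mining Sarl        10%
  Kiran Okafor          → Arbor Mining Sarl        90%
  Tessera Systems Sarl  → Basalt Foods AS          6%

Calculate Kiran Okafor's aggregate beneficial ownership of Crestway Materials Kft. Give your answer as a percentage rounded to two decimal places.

Kiran reaches Crestway along 4 paths.
Direct stake: 6% = 6%.
Via Arbor → Basalt: 90% × 35% × 94% = 29.61%.
Via Basalt: 30% × 94% = 28.2%.
Via Tessera → Basalt: 60% × 6% × 94% = 3.384%.
Total: 6% + 29.61% + 28.2% + 3.384% = 67.194%.
Rounded: 67.19%.

67.19%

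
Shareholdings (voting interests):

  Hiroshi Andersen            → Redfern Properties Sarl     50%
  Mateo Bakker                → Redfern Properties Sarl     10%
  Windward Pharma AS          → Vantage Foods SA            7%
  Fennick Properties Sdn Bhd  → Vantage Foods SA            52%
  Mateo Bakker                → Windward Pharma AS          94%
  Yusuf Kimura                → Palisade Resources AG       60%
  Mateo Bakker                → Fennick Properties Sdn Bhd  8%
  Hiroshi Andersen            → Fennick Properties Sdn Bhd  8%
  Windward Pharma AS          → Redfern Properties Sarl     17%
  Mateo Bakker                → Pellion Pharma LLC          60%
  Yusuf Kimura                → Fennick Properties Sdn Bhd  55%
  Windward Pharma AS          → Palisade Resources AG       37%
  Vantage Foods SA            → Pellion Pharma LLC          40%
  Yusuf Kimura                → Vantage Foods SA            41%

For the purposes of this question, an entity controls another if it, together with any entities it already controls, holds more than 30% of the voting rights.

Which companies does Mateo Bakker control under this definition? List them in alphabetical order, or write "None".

Mateo holds 94% of Windward, so Mateo controls Windward.
Windward holds 37% of Palisade, so Mateo controls Palisade.
Mateo holds 60% of Pellion, so Mateo controls Pellion.
No other company's threshold is met.

Palisade Resources AG, Pellion Pharma LLC, Windward Pharma AS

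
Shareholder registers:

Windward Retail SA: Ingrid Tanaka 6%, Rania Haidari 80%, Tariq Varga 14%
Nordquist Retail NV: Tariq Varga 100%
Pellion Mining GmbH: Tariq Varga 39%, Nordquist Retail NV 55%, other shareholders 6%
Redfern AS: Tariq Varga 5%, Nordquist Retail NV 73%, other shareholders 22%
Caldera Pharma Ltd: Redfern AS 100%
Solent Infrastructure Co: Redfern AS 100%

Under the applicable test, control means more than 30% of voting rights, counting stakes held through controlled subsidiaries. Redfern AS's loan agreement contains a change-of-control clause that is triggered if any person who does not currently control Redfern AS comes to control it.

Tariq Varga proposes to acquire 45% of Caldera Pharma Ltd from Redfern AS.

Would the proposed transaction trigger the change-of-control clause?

The purchase adds only to Tariq's holdings (Redfern's stake shrinks), so Tariq is the only person who could newly come to control Redfern.
Tariq holds 100% of Nordquist, so Tariq controls Nordquist.
Tariq and Nordquist together hold 5% + 73% = 78% of Redfern, so Tariq controls Redfern.
So Tariq already controls Redfern before the transaction.
After the purchase, Tariq holds 45% of Caldera directly, and Redfern's stake falls to 55%.
Tariq controlled Redfern already, so this is not a new person acquiring control; every other person's position is unchanged or reduced.
No new person acquires control, so the clause is not triggered.

No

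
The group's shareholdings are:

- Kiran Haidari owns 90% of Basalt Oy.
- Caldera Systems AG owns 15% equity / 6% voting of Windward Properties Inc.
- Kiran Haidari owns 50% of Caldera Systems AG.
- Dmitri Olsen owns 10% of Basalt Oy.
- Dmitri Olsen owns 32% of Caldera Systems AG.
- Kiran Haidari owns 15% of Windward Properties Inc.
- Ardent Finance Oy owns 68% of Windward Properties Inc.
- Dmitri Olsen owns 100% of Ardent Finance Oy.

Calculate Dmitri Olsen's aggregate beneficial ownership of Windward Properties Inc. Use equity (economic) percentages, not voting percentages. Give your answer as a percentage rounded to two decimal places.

Dmitri reaches Windward along 2 paths.
Via Ardent: 100% × 68% = 68%.
Via Caldera: 32% × 15% = 4.8%.
Total: 68% + 4.8% = 72.8%.
Rounded: 72.80%.

72.80%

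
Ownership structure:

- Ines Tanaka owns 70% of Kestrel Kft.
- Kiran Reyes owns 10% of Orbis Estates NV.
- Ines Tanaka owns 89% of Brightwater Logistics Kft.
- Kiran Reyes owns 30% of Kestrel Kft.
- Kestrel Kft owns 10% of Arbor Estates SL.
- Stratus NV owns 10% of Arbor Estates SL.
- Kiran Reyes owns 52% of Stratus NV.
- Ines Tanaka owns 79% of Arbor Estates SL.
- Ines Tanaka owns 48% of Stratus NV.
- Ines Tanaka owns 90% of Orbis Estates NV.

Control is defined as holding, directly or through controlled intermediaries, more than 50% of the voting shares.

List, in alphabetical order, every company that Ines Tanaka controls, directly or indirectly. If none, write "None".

Ines holds 90% of Orbis, so Ines controls Orbis.
Ines holds 70% of Kestrel, so Ines controls Kestrel.
Ines and Kestrel together hold 79% + 10% = 89% of Arbor, so Ines controls Arbor.
Ines holds 89% of Brightwater, so Ines controls Brightwater.
No other company's threshold is met.

Arbor Estates SL, Brightwater Logistics Kft, Kestrel Kft, Orbis Estates NV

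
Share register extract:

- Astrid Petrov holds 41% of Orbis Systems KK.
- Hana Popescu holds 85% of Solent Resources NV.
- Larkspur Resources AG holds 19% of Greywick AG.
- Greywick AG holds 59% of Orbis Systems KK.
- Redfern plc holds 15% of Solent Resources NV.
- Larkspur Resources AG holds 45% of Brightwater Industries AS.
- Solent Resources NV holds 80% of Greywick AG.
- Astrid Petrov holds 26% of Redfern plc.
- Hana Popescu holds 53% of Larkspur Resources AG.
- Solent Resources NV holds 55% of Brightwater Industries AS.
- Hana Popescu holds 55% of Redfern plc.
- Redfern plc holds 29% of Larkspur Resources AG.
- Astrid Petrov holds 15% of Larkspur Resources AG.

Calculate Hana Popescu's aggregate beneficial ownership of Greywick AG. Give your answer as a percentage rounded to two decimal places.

Hana reaches Greywick along 4 paths.
Via Larkspur: 53% × 19% = 10.07%.
Via Redfern → Larkspur: 55% × 29% × 19% = 3.0305%.
Via Redfern → Solent: 55% × 15% × 80% = 6.6%.
Via Solent: 85% × 80% = 68%.
Total: 10.07% + 3.0305% + 6.6% + 68% = 87.7005%.
Rounded: 87.70%.

87.70%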